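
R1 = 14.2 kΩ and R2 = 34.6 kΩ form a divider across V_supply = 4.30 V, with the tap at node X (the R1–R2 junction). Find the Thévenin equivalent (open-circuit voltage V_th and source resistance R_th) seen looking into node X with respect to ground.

V_th ≈ 3.05 V, R_th ≈ 10.1 kΩ

With X open, the divider is unloaded: V_th = 4.30 × 34.6/48.80 = 3.049 V.
With V_supply suppressed (replaced by a short), R_th = R1 ‖ R2 = (14.20 × 34.6)/(14.20 + 34.6) = 10.07 kΩ.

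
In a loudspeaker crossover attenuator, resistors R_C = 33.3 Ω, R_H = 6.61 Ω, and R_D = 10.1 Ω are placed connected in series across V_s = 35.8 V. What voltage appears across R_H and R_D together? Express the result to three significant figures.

V ≈ 12.0 V

Total series resistance ΣR = 33.3 + 6.61 + 10.1 = 50.01 Ω.
R_{R_H..R_D} = 6.61 + 10.1 = 16.71 Ω.
V = V_s · R/ΣR = 35.8 × 0.3341 = 11.96 V.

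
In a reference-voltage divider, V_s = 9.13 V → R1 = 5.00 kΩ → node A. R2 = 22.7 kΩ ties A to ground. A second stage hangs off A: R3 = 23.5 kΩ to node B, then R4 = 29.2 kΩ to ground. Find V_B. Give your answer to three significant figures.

Node A sees R2 in parallel with the series input of stage 2, R3 + R4 = 52.70 kΩ.
Effective lower resistance at A: R2 ‖ 52.70 = 15.87 kΩ.
First divider: V_A = V_s · 15.87/(5.00 + 15.87) = 6.942 V.
V_B = V_A × 0.5541 = 3.847 V.

V_B ≈ 3.85 V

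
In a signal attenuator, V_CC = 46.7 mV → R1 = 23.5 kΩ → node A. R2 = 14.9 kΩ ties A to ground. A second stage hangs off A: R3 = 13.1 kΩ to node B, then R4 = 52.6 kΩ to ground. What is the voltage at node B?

Node A sees R2 in parallel with the series input of stage 2, R3 + R4 = 65.70 kΩ.
R2 ‖ (R3+R4) = 12.15 kΩ.
So V_A = 46.7 × 0.3407 = 15.91 mV.
Stage 2 is unloaded, so V_B = V_A · R4/(R3+R4) = 15.91 × 52.6/65.70 = 12.74 mV.

V_B ≈ 12.7 mV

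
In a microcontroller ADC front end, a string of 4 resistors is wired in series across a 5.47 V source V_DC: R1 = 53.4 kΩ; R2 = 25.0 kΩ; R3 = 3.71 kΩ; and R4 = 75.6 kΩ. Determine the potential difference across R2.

V ≈ 0.867 V

Series total: ΣR = 53.4 + 25.0 + 3.71 + 75.6 = 157.7 kΩ.
Voltage divider: V = V_DC · (25.00 / 157.7) = 5.47 × 0.1585 = 0.8671 V.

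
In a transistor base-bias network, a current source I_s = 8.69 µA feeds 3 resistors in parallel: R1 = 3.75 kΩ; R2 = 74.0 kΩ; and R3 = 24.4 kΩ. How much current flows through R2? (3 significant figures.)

I ≈ 0.366 µA

ΣG = 1/3.75 + 1/74.0 + 1/24.4 = 0.3212.
R2 takes the fraction G_k/ΣG = 0.01351/0.3212 = 0.04208, so I = 8.69 × 0.04208 = 0.3656 µA.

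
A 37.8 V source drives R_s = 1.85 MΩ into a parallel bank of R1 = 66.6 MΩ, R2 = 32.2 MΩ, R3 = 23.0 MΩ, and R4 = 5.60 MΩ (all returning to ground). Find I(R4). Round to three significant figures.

I ≈ 4.51 µA

Combine the parallel branches: R_p = (1/66.6 + 1/32.2 + 1/23.0 + 1/5.60)⁻¹ = 3.730 MΩ.
V_A by voltage divider: V_A = 37.8 × 3.730/(1.85 + 3.730) = 25.27 V.
Branch current I = V_A/R4 = 25.27/5.60 = 4.512 µA.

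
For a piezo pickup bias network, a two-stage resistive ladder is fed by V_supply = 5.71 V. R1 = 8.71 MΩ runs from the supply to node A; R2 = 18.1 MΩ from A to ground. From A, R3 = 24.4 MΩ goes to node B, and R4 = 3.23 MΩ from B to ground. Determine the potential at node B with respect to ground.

V_B ≈ 0.372 V

The second stage (R3 + R4 = 27.63 MΩ) loads node A in parallel with R2.
R2 ‖ (R3+R4) = 10.94 MΩ.
So V_A = 5.71 × 0.5567 = 3.178 V.
V_B = V_A × 0.1169 = 0.3716 V.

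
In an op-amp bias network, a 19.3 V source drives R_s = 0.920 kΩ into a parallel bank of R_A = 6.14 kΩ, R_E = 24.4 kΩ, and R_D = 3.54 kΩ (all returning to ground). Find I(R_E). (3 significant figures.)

I ≈ 0.546 mA

Equivalent of the parallel group: R_p = 2.056 kΩ.
V_A by voltage divider: V_A = 19.3 × 2.056/(0.920 + 2.056) = 13.33 V.
Branch current I = V_A/R_E = 13.33/24.4 = 0.5465 mA.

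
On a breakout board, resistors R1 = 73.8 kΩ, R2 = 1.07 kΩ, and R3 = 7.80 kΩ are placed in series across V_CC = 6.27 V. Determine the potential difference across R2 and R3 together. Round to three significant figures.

V ≈ 0.673 V

Series total: ΣR = 73.8 + 1.07 + 7.80 = 82.67 kΩ.
R_{R2..R3} = 1.07 + 7.80 = 8.870 kΩ.
By the voltage-divider rule, V = 6.27 × 8.870/82.67 = 0.6727 V.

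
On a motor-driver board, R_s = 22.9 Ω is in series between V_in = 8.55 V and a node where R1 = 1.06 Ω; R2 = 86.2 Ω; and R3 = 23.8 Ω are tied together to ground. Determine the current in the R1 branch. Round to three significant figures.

I ≈ 0.338 A

Equivalent of the parallel group: R_p = 1.003 Ω.
V_A by voltage divider: V_A = 8.55 × 1.003/(22.9 + 1.003) = 0.3588 V.
I(R1) = V_A / R1 = 0.3588/1.06 = 0.3385 A.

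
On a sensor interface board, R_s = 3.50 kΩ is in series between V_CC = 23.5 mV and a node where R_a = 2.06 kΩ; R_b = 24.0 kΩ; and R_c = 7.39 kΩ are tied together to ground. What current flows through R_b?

Parallel bank: R_p = 1/(1/2.06 + 1/24.0 + 1/7.39) = 1.510 kΩ.
Node voltage V_A = V_CC · R_p/(R_s + R_p) = 23.5 × 0.3013 = 7.082 mV.
I(R_b) = V_A / R_b = 7.082/24.0 = 0.2951 µA.

I ≈ 0.295 µA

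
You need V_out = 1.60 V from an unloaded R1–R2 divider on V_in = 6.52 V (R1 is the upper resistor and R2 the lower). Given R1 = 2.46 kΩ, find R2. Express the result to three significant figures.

R2 ≈ 0.800 kΩ

V_out/V_in = R2/(R1+R2) = 0.2454.
Rearranging, R2 = R1·k/(1−k) = 2.46 × 0.3252 = 0.8000 kΩ.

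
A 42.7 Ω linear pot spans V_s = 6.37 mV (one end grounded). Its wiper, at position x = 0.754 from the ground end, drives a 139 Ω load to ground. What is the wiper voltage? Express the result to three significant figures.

V_out ≈ 4.54 mV

The pot divides into 10.50 Ω above the wiper and 32.20 Ω below.
(x·R_p) ‖ R_L = 26.14 Ω.
Loaded-divider output: V_out = 6.37 × 0.7134 = 4.544 mV.
(Unloaded: V_out = x·V_s = 4.80 mV.)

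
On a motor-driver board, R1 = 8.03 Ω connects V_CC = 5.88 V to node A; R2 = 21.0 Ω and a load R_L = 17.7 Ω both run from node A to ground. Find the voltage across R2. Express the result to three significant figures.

V_out ≈ 3.20 V

First combine the lower leg with the load: R2 ‖ R_L = 9.605 Ω.
Voltage divider with the loaded lower leg: V_out = 5.88 × 9.605/(8.03 + 9.605) = 5.88 × 0.5446 = 3.203 V.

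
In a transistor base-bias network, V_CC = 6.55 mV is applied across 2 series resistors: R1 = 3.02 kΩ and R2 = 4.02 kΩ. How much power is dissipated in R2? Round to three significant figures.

The common current is I = 6.55/7.040 = 0.9304 µA.
P = I²R = 0.8656 × 4.02 = 3.480 nW.

P ≈ 3.48 nW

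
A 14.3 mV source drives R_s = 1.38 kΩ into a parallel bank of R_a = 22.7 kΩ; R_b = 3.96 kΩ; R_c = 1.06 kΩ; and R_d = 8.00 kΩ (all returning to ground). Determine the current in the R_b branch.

I ≈ 1.25 µA

Parallel bank: R_p = 1/(1/22.7 + 1/3.96 + 1/1.06 + 1/8.00) = 0.7326 kΩ.
Node voltage V_A = V_in · R_p/(R_s + R_p) = 14.3 × 0.3468 = 4.959 mV.
Branch current I = V_A/R_b = 4.959/3.96 = 1.252 µA.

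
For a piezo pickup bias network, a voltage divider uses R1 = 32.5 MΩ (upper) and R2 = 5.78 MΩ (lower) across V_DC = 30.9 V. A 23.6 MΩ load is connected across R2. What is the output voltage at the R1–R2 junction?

R2 ‖ R_L = (5.78 × 23.6)/(5.78 + 23.6) = 4.643 MΩ.
Voltage divider with the loaded lower leg: V_out = 30.9 × 4.643/(32.5 + 4.643) = 30.9 × 0.1250 = 3.863 V.

V_out ≈ 3.86 V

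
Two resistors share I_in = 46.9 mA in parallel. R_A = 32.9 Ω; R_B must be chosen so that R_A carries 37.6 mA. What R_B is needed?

The fraction through R_A equals R_B/(R_A+R_B).
37.6/46.9 = R_B/(R_A + R_B) → R_B = R_A · (0.8017)/(1 − 0.8017) = 32.9 × 4.043 = 133.0 Ω.

R_B ≈ 133 Ω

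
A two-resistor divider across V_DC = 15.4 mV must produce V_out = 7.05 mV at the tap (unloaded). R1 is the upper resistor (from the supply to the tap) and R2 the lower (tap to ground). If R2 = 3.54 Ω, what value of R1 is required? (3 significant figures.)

Required fraction k = V_out/V_DC = 0.4578.
R1 = R2·(1/k − 1) = 3.54 × 1.184 = 4.193 Ω.

R1 ≈ 4.19 Ω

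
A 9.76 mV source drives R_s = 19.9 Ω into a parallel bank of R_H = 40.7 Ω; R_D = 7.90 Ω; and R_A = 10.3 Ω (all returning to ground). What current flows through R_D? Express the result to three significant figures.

I ≈ 0.208 mA

Combine the parallel branches: R_p = (1/40.7 + 1/7.90 + 1/10.3)⁻¹ = 4.028 Ω.
Node voltage V_A = V_CC · R_p/(R_s + R_p) = 9.76 × 0.1684 = 1.643 mV.
Branch current I = V_A/R_D = 1.643/7.90 = 0.2080 mA.
(Check via current divider: I_total = 0.4079 mA; share G_k/ΣG = 0.5099 → same result.)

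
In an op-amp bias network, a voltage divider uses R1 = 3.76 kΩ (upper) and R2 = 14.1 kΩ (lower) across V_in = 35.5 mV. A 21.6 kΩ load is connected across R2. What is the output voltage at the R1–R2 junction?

First combine the lower leg with the load: R2 ‖ R_L = 8.531 kΩ.
Now apply the divider: V_out = 35.5 × 0.6941 = 24.64 mV.
(Unloaded it would be 28.0 mV; the load pulls it down.)

V_out ≈ 24.6 mV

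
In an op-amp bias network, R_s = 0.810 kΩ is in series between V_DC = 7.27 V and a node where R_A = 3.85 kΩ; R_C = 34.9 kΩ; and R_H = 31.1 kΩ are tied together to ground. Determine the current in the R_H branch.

I ≈ 0.186 mA

Parallel bank: R_p = 1/(1/3.85 + 1/34.9 + 1/31.1) = 3.120 kΩ.
Node voltage V_A = V_DC · R_p/(R_s + R_p) = 7.27 × 0.7939 = 5.771 V.
Branch current I = V_A/R_H = 5.771/31.1 = 0.1856 mA.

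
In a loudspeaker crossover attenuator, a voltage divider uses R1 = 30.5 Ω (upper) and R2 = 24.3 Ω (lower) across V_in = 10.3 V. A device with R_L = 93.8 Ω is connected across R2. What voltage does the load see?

R2 ‖ R_L = (24.3 × 93.8)/(24.3 + 93.8) = 19.30 Ω.
Then V_out = V_in · R2'/(R1 + R2') = 10.3 × 19.30/49.80 = 3.992 V.

V_out ≈ 3.99 V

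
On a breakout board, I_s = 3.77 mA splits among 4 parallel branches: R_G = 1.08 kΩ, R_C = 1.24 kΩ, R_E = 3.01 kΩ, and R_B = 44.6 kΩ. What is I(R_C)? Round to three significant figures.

I ≈ 1.46 mA

Total conductance ΣG = 1/1.08 + 1/1.24 + 1/3.01 + 1/44.6 = 2.087 (units of 1/kΩ).
R_C takes the fraction G_k/ΣG = 0.8065/2.087 = 0.3864, so I = 3.77 × 0.3864 = 1.457 mA.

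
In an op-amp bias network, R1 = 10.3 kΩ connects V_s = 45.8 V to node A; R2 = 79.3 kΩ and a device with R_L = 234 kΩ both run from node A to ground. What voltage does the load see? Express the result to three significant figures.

V_out ≈ 39.0 V

The load sits in parallel with R2, giving an effective lower resistance R2' = R2·R_L/(R2+R_L) = 59.23 kΩ.
Now apply the divider: V_out = 45.8 × 0.8519 = 39.02 V.
(Unloaded it would be 40.5 V; the load pulls it down.)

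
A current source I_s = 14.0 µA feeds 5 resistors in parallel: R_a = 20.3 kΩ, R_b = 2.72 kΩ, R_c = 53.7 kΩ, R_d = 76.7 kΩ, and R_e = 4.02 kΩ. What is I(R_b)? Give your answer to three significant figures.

Total conductance ΣG = 1/20.3 + 1/2.72 + 1/53.7 + 1/76.7 + 1/4.02 = 0.6973 (units of 1/kΩ).
Current divider: I(R_b) = I_s · G_k/ΣG = 14.0 × (0.3676/0.6973) = 14.0 × 0.5272 = 7.381 µA.

I ≈ 7.38 µA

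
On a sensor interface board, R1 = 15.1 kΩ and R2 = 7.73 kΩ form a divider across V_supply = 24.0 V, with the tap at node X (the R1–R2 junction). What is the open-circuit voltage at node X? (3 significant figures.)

V_th ≈ 8.13 V

Open-circuit (no load on X): V_th = V_supply · R2/(R1 + R2) = 24.0 × 7.73/(15.10 + 7.73) = 8.126 V.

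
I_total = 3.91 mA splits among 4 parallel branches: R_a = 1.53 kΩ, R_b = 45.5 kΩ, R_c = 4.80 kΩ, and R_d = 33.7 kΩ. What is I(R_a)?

I ≈ 2.80 mA

ΣG = 1/1.53 + 1/45.5 + 1/4.80 + 1/33.7 = 0.9136.
R_a takes the fraction G_k/ΣG = 0.6536/0.9136 = 0.7154, so I = 3.91 × 0.7154 = 2.797 mA.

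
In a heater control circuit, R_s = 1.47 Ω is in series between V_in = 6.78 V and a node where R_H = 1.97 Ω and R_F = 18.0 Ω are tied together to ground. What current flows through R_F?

I ≈ 0.206 A

Parallel bank: R_p = 1/(1/1.97 + 1/18.0) = 1.776 Ω.
Node voltage V_A = V_in · R_p/(R_s + R_p) = 6.78 × 0.5471 = 3.709 V.
I(R_F) = V_A / R_F = 3.709/18.0 = 0.2061 A.
(Equivalently: I_total = 2.089 A, then current-divider fraction G_k/ΣG = 0.09865.)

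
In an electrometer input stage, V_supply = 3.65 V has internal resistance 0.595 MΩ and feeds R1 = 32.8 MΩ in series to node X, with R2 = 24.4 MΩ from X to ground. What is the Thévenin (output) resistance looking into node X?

R_th ≈ 14.1 MΩ

R1' = 0.595 + 32.8 = 33.39 MΩ (source resistance + R1).
With V_supply suppressed (replaced by a short), R_th = R1' ‖ R2 = (33.39 × 24.4)/(33.39 + 24.4) = 14.10 MΩ.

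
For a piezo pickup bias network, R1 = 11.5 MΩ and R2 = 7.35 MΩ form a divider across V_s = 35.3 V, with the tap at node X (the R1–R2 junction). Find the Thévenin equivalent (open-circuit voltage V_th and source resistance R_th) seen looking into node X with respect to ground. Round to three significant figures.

V_th ≈ 13.8 V, R_th ≈ 4.48 MΩ

With X open, the divider is unloaded: V_th = 35.3 × 7.35/18.85 = 13.76 V.
Looking into X with the source shorted: R_th = R1·R2/(R1+R2) = 11.50 × 7.35/18.85 = 4.484 MΩ.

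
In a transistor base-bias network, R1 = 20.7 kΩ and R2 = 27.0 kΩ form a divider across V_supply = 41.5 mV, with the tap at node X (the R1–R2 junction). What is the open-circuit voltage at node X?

Open-circuit (no load on X): V_th = V_supply · R2/(R1 + R2) = 41.5 × 27.0/(20.70 + 27.0) = 23.49 mV.

V_th ≈ 23.5 mV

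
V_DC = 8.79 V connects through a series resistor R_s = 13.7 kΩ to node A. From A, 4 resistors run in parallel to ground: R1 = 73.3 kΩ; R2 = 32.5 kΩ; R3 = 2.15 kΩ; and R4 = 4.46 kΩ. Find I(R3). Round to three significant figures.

I ≈ 0.370 mA

Parallel bank: R_p = 1/(1/73.3 + 1/32.5 + 1/2.15 + 1/4.46) = 1.363 kΩ.
V_A = 8.79 × 1.363/15.06 = 0.7953 V.
Branch current I = V_A/R3 = 0.7953/2.15 = 0.3699 mA.
(Equivalently: I_total = 0.5836 mA, then current-divider fraction G_k/ΣG = 0.6339.)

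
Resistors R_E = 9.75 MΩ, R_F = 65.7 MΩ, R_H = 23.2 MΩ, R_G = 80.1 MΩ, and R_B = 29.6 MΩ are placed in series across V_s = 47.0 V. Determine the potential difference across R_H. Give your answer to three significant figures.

ΣR = 9.75 + 65.7 + 23.2 + 80.1 + 29.6 = 208.3 MΩ.
V = V_s · R/ΣR = 47.0 × 0.1114 = 5.234 V.

V ≈ 5.23 V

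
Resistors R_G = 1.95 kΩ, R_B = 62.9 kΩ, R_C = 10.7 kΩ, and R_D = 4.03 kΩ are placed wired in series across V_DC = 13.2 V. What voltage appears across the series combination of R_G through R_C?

V ≈ 12.5 V

Total series resistance ΣR = 1.95 + 62.9 + 10.7 + 4.03 = 79.58 kΩ.
R_{R_G..R_C} = 1.95 + 62.9 + 10.7 = 75.55 kΩ.
V = V_DC · R/ΣR = 13.2 × 0.9494 = 12.53 V.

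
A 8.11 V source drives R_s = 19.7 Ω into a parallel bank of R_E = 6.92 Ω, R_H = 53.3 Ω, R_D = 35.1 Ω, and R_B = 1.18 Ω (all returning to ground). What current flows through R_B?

Equivalent of the parallel group: R_p = 0.9623 Ω.
V_A by voltage divider: V_A = 8.11 × 0.9623/(19.7 + 0.9623) = 0.3777 V.
Branch current I = V_A/R_B = 0.3777/1.18 = 0.3201 A.

I ≈ 0.320 A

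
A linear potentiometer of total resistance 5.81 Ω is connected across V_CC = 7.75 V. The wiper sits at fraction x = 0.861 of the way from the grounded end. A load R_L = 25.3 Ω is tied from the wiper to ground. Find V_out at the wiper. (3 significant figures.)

The pot divides into 0.8076 Ω above the wiper and 5.002 Ω below.
(x·R_p) ‖ R_L = 4.177 Ω.
Loaded-divider output: V_out = 7.75 × 0.8380 = 6.494 V.
(Unloaded: V_out = x·V_CC = 6.67 V.)

V_out ≈ 6.49 V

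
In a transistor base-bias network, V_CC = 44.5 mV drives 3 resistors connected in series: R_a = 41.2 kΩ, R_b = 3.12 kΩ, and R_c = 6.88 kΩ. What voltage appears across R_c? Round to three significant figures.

V ≈ 5.98 mV

Series total: ΣR = 41.2 + 3.12 + 6.88 = 51.20 kΩ.
Voltage divider: V = V_CC · (6.880 / 51.20) = 44.5 × 0.1344 = 5.980 mV.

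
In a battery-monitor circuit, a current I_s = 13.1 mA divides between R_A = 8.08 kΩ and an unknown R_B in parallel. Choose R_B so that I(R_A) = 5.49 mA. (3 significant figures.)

R_B ≈ 5.83 kΩ

In a two-way split, I_A/I_s = R_B/(R_A + R_B).
With f = 0.4191, R_B = R_A · f/(1−f) = 8.08 × 0.7214 = 5.829 kΩ.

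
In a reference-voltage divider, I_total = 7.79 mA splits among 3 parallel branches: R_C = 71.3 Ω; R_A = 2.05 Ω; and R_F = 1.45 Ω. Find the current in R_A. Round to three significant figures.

ΣG = 1/71.3 + 1/2.05 + 1/1.45 = 1.191.
Current divider: I(R_A) = I_total · G_k/ΣG = 7.79 × (0.4878/1.191) = 7.79 × 0.4094 = 3.189 mA.

I ≈ 3.19 mA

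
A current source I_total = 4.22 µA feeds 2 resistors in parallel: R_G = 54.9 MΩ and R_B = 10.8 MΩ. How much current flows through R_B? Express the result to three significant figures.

I ≈ 3.53 µA

With just two branches, the current splits inversely with resistance.
I(R_B) = 4.22 × 54.9/(54.9 + 10.8) = 4.22 × 0.8356 = 3.526 µA.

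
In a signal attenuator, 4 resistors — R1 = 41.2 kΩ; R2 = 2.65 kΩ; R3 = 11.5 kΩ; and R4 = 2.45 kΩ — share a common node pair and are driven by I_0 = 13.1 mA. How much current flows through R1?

I ≈ 0.355 mA

Total conductance ΣG = 1/41.2 + 1/2.65 + 1/11.5 + 1/2.45 = 0.8968 (units of 1/kΩ).
By the current-divider rule, I = I_0 · G_k/ΣG = 13.1 × 0.02707 = 0.3546 mA.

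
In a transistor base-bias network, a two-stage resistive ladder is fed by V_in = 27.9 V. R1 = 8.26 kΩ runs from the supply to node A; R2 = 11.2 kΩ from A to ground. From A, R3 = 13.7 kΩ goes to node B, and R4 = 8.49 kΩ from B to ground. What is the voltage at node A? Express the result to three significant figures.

The second stage (R3 + R4 = 22.19 kΩ) loads node A in parallel with R2.
Effective lower resistance at A: R2 ‖ 22.19 = 7.443 kΩ.
So V_A = 27.9 × 0.4740 = 13.22 V.

V_A ≈ 13.2 V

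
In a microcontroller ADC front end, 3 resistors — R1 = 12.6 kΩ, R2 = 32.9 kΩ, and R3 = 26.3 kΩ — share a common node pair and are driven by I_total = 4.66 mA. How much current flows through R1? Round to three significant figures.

ΣG = 1/12.6 + 1/32.9 + 1/26.3 = 0.1478.
R1 takes the fraction G_k/ΣG = 0.07937/0.1478 = 0.5370, so I = 4.66 × 0.5370 = 2.503 mA.

I ≈ 2.50 mA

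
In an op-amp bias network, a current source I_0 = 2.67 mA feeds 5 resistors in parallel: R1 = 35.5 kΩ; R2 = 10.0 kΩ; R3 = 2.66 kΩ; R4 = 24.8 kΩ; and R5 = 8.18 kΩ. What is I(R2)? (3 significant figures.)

I ≈ 0.400 mA

ΣG = 1/35.5 + 1/10.0 + 1/2.66 + 1/24.8 + 1/8.18 = 0.6667.
R2 takes the fraction G_k/ΣG = 0.1000/0.6667 = 0.1500, so I = 2.67 × 0.1500 = 0.4005 mA.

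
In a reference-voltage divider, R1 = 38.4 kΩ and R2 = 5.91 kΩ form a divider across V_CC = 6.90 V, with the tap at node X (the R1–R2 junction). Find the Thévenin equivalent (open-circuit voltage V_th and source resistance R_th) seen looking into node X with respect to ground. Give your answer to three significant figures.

With X open, the divider is unloaded: V_th = 6.90 × 5.91/44.31 = 0.9203 V.
Looking into X with the source shorted: R_th = R1·R2/(R1+R2) = 38.40 × 5.91/44.31 = 5.122 kΩ.

V_th ≈ 0.920 V, R_th ≈ 5.12 kΩ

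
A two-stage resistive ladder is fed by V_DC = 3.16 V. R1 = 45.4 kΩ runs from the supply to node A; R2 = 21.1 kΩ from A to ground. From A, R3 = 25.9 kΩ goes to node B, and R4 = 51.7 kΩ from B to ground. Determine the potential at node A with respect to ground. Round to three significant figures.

The second stage (R3 + R4 = 77.60 kΩ) loads node A in parallel with R2.
R2 ‖ (R3+R4) = 16.59 kΩ.
So V_A = 3.16 × 0.2676 = 0.8457 V.

V_A ≈ 0.846 V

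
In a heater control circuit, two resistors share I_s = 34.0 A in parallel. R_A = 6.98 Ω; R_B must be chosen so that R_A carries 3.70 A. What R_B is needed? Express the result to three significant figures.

The fraction through R_A equals R_B/(R_A+R_B).
3.70/34.0 = R_B/(R_A + R_B) → R_B = R_A · (0.1088)/(1 − 0.1088) = 6.98 × 0.1221 = 0.8523 Ω.

R_B ≈ 0.852 Ω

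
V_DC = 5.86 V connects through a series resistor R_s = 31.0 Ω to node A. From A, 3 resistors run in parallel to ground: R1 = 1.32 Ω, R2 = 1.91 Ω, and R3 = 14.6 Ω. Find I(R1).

Combine the parallel branches: R_p = (1/1.32 + 1/1.91 + 1/14.6)⁻¹ = 0.7409 Ω.
V_A by voltage divider: V_A = 5.86 × 0.7409/(31.0 + 0.7409) = 0.1368 V.
I(R1) = V_A / R1 = 0.1368/1.32 = 0.1036 A.

I ≈ 0.104 A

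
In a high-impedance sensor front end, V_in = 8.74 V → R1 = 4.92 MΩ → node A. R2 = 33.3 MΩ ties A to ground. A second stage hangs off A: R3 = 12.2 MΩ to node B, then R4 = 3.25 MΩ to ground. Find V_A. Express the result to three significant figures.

V_A ≈ 5.96 V

The second stage (R3 + R4 = 15.45 MΩ) loads node A in parallel with R2.
R2 ‖ (R3+R4) = 10.55 MΩ.
So V_A = 8.74 × 0.6820 = 5.961 V.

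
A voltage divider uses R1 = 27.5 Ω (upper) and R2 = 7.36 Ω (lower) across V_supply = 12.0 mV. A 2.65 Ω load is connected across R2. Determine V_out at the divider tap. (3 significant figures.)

First combine the lower leg with the load: R2 ‖ R_L = 1.948 Ω.
Now apply the divider: V_out = 12.0 × 0.06616 = 0.7940 mV.
(Unloaded it would be 2.53 mV; the load pulls it down.)

V_out ≈ 0.794 mV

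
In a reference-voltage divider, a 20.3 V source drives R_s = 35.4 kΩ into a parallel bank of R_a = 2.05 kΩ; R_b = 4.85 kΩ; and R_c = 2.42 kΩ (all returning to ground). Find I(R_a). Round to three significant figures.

Parallel bank: R_p = 1/(1/2.05 + 1/4.85 + 1/2.42) = 0.9032 kΩ.
V_A = 20.3 × 0.9032/36.30 = 0.5050 V.
I(R_a) = V_A / R_a = 0.5050/2.05 = 0.2464 mA.
(Check via current divider: I_total = 0.5592 mA; share G_k/ΣG = 0.4406 → same result.)

I ≈ 0.246 mA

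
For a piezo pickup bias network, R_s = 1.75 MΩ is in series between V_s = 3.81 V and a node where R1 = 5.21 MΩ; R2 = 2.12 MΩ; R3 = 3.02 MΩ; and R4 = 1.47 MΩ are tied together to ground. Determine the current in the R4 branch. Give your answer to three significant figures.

I ≈ 0.659 µA

Equivalent of the parallel group: R_p = 0.5970 MΩ.
V_A by voltage divider: V_A = 3.81 × 0.5970/(1.75 + 0.5970) = 0.9691 V.
Branch current I = V_A/R4 = 0.9691/1.47 = 0.6593 µA.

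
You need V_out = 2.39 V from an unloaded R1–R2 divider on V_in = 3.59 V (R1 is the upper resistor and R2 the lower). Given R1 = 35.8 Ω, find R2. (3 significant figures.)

R2 ≈ 71.3 Ω

Required fraction k = V_out/V_in = 0.6657.
Rearranging, R2 = R1·k/(1−k) = 35.8 × 1.992 = 71.30 Ω.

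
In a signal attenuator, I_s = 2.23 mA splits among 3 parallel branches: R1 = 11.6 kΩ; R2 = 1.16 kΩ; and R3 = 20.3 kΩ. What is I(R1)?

I ≈ 0.193 mA

ΣG = 1/11.6 + 1/1.16 + 1/20.3 = 0.9975.
R1 takes the fraction G_k/ΣG = 0.08621/0.9975 = 0.08642, so I = 2.23 × 0.08642 = 0.1927 mA.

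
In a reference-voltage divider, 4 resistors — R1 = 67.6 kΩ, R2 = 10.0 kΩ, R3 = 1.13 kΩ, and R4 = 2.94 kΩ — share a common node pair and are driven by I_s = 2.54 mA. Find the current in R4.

I ≈ 0.645 mA

Total conductance ΣG = 1/67.6 + 1/10.0 + 1/1.13 + 1/2.94 = 1.340 (units of 1/kΩ).
Current divider: I(R4) = I_s · G_k/ΣG = 2.54 × (0.3401/1.340) = 2.54 × 0.2539 = 0.6448 mA.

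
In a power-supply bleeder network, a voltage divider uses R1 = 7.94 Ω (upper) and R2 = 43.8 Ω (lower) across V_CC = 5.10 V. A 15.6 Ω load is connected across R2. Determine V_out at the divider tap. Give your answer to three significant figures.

The load sits in parallel with R2, giving an effective lower resistance R2' = R2·R_L/(R2+R_L) = 11.50 Ω.
Then V_out = V_CC · R2'/(R1 + R2') = 5.10 × 11.50/19.44 = 3.017 V.

V_out ≈ 3.02 V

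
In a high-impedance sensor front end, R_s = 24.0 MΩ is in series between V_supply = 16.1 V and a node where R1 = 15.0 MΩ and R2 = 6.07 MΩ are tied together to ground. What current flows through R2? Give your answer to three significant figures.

Equivalent of the parallel group: R_p = 4.321 MΩ.
V_A by voltage divider: V_A = 16.1 × 4.321/(24.0 + 4.321) = 2.457 V.
I(R2) = V_A / R2 = 2.457/6.07 = 0.4047 µA.
(Equivalently: I_total = 0.5685 µA, then current-divider fraction G_k/ΣG = 0.7119.)

I ≈ 0.405 µA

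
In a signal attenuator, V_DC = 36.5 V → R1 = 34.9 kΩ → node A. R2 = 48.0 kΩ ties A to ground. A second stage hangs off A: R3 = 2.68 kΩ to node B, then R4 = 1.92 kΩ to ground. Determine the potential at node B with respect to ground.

V_B ≈ 1.64 V

Looking into the second stage from A: R3 + R4 = 4.600 kΩ appears in parallel with R2.
R2 ‖ (R3+R4) = 4.198 kΩ.
First divider: V_A = V_DC · 4.198/(34.9 + 4.198) = 3.919 V.
Then the unloaded second divider: V_B = V_A × R4/(R3+R4) = 3.919 × 0.4174 = 1.636 V.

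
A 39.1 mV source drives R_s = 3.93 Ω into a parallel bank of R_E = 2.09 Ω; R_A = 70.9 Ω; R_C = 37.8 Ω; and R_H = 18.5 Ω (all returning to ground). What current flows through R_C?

Parallel bank: R_p = 1/(1/2.09 + 1/70.9 + 1/37.8 + 1/18.5) = 1.745 Ω.
V_A = 39.1 × 1.745/5.675 = 12.02 mV.
I(R_C) = V_A / R_C = 12.02/37.8 = 0.3181 mA.

I ≈ 0.318 mA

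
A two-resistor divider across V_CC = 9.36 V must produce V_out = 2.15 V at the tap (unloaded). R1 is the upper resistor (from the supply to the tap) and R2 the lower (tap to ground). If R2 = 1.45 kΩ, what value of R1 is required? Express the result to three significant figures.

R1 ≈ 4.86 kΩ

V_out/V_CC = R2/(R1+R2) = 0.2297.
So R1 = R2 · (V_CC/V_out − 1) = 1.45 × (9.36/2.15 − 1) = 1.45 × 3.353 = 4.863 kΩ.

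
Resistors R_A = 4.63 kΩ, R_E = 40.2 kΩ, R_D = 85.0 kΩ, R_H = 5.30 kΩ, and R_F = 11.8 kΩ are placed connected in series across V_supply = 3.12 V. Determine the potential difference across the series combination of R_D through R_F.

ΣR = 4.63 + 40.2 + 85.0 + 5.30 + 11.8 = 146.9 kΩ.
R_{R_D..R_F} = 85.0 + 5.30 + 11.8 = 102.1 kΩ.
Voltage divider: V = V_supply · (102.1 / 146.9) = 3.12 × 0.6949 = 2.168 V.

V ≈ 2.17 V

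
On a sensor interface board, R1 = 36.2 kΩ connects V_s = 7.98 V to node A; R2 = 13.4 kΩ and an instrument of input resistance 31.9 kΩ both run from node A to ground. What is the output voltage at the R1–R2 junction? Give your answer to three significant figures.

V_out ≈ 1.65 V

The load sits in parallel with R2, giving an effective lower resistance R2' = R2·R_L/(R2+R_L) = 9.436 kΩ.
Voltage divider with the loaded lower leg: V_out = 7.98 × 9.436/(36.2 + 9.436) = 7.98 × 0.2068 = 1.650 V.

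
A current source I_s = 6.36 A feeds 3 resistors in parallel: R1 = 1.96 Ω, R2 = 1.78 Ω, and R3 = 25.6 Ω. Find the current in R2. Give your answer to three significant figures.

ΣG = 1/1.96 + 1/1.78 + 1/25.6 = 1.111.
By the current-divider rule, I = I_s · G_k/ΣG = 6.36 × 0.5056 = 3.216 A.

I ≈ 3.22 A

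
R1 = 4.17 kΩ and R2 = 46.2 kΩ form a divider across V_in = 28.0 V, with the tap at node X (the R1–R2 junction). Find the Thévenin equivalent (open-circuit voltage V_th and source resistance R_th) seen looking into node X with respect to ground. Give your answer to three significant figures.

With X open, the divider is unloaded: V_th = 28.0 × 46.2/50.37 = 25.68 V.
Looking into X with the source shorted: R_th = R1·R2/(R1+R2) = 4.170 × 46.2/50.37 = 3.825 kΩ.

V_th ≈ 25.7 V, R_th ≈ 3.82 kΩ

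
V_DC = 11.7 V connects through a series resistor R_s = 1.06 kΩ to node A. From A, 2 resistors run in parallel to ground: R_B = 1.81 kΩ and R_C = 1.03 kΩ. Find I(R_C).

I ≈ 4.34 mA

Combine the parallel branches: R_p = (1/1.81 + 1/1.03)⁻¹ = 0.6564 kΩ.
Node voltage V_A = V_DC · R_p/(R_s + R_p) = 11.7 × 0.3824 = 4.475 V.
I(R_C) = V_A / R_C = 4.475/1.03 = 4.344 mA.
(Check via current divider: I_total = 6.816 mA; share G_k/ΣG = 0.6373 → same result.)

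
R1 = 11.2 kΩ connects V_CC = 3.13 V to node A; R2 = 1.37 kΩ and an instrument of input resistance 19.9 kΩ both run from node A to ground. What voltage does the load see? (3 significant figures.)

V_out ≈ 0.321 V

The load sits in parallel with R2, giving an effective lower resistance R2' = R2·R_L/(R2+R_L) = 1.282 kΩ.
Then V_out = V_CC · R2'/(R1 + R2') = 3.13 × 1.282/12.48 = 0.3214 V.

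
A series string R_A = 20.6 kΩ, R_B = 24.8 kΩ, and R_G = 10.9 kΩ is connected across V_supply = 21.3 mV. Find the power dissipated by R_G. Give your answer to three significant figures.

P ≈ 1.56 nW

The common current is I = 21.3/56.30 = 0.3783 µA.
P(R_G) = I²·R_G = (0.3783)² × 10.9 = 1.560 nW.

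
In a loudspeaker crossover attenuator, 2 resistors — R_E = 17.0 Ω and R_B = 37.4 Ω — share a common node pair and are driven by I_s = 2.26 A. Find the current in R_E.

I ≈ 1.55 A

For two parallel branches, I_k = I_s · (other R)/(sum of R).
So I = 2.26 × 37.4/54.40 = 1.554 A.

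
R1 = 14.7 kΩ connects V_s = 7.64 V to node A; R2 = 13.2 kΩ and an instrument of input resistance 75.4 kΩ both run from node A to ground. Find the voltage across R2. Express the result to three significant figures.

The load sits in parallel with R2, giving an effective lower resistance R2' = R2·R_L/(R2+R_L) = 11.23 kΩ.
Voltage divider with the loaded lower leg: V_out = 7.64 × 11.23/(14.7 + 11.23) = 7.64 × 0.4332 = 3.309 V.
(Unloaded it would be 3.61 V; the load pulls it down.)

V_out ≈ 3.31 V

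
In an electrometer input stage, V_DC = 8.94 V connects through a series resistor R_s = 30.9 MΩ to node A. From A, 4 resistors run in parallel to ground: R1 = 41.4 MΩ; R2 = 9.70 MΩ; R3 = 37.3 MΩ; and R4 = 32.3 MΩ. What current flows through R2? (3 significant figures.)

Parallel bank: R_p = 1/(1/41.4 + 1/9.70 + 1/37.3 + 1/32.3) = 5.405 MΩ.
V_A by voltage divider: V_A = 8.94 × 5.405/(30.9 + 5.405) = 1.331 V.
Branch current I = V_A/R2 = 1.331/9.70 = 0.1372 µA.

I ≈ 0.137 µA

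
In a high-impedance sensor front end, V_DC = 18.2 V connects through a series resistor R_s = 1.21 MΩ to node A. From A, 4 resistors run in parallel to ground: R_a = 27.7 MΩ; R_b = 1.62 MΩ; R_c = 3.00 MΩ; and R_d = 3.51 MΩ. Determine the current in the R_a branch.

I ≈ 0.259 µA

Combine the parallel branches: R_p = (1/27.7 + 1/1.62 + 1/3.00 + 1/3.51)⁻¹ = 0.7864 MΩ.
V_A = 18.2 × 0.7864/1.996 = 7.169 V.
Branch current I = V_A/R_a = 7.169/27.7 = 0.2588 µA.
(Equivalently: I_total = 9.116 µA, then current-divider fraction G_k/ΣG = 0.02839.)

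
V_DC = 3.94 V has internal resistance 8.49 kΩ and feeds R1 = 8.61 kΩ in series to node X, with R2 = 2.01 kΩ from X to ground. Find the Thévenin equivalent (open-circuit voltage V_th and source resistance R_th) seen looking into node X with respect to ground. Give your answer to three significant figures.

V_th ≈ 0.414 V, R_th ≈ 1.80 kΩ

R1' = 8.49 + 8.61 = 17.10 kΩ (source resistance + R1).
V_th is the unloaded tap voltage: V_DC · R2/(R1'+R2) = 3.94 × 0.1052 = 0.4144 V.
With V_DC suppressed (replaced by a short), R_th = R1' ‖ R2 = (17.10 × 2.01)/(17.10 + 2.01) = 1.799 kΩ.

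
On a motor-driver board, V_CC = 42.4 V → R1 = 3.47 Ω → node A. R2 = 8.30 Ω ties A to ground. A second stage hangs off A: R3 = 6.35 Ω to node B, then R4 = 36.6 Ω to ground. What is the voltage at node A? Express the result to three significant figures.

V_A ≈ 28.3 V

The second stage (R3 + R4 = 42.95 Ω) loads node A in parallel with R2.
R2 ‖ (R3+R4) = 6.956 Ω.
First divider: V_A = V_CC · 6.956/(3.47 + 6.956) = 28.29 V.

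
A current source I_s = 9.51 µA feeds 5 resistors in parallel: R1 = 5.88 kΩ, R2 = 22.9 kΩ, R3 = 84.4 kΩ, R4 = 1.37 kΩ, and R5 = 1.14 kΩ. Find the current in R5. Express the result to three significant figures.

ΣG = 1/5.88 + 1/22.9 + 1/84.4 + 1/1.37 + 1/1.14 = 1.833.
R5 takes the fraction G_k/ΣG = 0.8772/1.833 = 0.4786, so I = 9.51 × 0.4786 = 4.552 µA.

I ≈ 4.55 µA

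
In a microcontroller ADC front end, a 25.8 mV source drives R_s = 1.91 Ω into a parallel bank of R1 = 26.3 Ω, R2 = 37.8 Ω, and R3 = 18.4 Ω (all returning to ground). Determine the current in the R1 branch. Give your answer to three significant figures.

I ≈ 0.800 mA

Combine the parallel branches: R_p = (1/26.3 + 1/37.8 + 1/18.4)⁻¹ = 8.416 Ω.
V_A by voltage divider: V_A = 25.8 × 8.416/(1.91 + 8.416) = 21.03 mV.
I(R1) = V_A / R1 = 21.03/26.3 = 0.7995 mA.
(Check via current divider: I_total = 2.499 mA; share G_k/ΣG = 0.3200 → same result.)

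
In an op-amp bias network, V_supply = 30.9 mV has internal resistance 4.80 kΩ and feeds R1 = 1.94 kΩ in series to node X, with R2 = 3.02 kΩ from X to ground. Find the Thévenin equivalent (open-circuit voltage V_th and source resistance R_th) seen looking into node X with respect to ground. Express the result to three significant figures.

V_th ≈ 9.56 mV, R_th ≈ 2.09 kΩ

R1' = 4.80 + 1.94 = 6.740 kΩ (source resistance + R1).
With X open, the divider is unloaded: V_th = 30.9 × 3.02/9.760 = 9.561 mV.
Looking into X with the source shorted: R_th = R1'·R2/(R1'+R2) = 6.740 × 3.02/9.760 = 2.086 kΩ.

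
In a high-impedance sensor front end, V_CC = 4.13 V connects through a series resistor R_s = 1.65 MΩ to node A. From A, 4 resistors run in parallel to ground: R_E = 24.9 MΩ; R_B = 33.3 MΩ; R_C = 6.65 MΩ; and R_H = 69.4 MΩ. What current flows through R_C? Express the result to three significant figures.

Equivalent of the parallel group: R_p = 4.256 MΩ.
V_A by voltage divider: V_A = 4.13 × 4.256/(1.65 + 4.256) = 2.976 V.
Branch current I = V_A/R_C = 2.976/6.65 = 0.4475 µA.

I ≈ 0.448 µA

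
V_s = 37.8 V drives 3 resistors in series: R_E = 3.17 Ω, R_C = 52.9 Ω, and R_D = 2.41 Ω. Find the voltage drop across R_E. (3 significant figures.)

Series total: ΣR = 3.17 + 52.9 + 2.41 = 58.48 Ω.
V = V_s · R/ΣR = 37.8 × 0.05421 = 2.049 V.

V ≈ 2.05 V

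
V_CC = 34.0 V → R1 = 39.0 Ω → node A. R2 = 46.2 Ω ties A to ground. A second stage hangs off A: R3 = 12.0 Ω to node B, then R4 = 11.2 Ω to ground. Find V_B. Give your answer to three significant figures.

The second stage (R3 + R4 = 23.20 Ω) loads node A in parallel with R2.
R2 ‖ (R3+R4) = 15.44 Ω.
V_A = 34.0 × 15.44/(39.0 + 15.44) = 9.645 V.
V_B = V_A × 0.4828 = 4.656 V.

V_B ≈ 4.66 V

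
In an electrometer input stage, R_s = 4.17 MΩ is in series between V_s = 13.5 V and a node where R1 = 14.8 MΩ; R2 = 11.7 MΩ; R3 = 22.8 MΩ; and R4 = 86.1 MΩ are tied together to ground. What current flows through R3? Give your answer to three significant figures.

I ≈ 0.317 µA

Combine the parallel branches: R_p = (1/14.8 + 1/11.7 + 1/22.8 + 1/86.1)⁻¹ = 4.796 MΩ.
V_A by voltage divider: V_A = 13.5 × 4.796/(4.17 + 4.796) = 7.221 V.
I(R3) = V_A / R3 = 7.221/22.8 = 0.3167 µA.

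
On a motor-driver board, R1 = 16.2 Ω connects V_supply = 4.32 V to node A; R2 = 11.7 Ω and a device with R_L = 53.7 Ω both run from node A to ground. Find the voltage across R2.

V_out ≈ 1.61 V

R2 ‖ R_L = (11.7 × 53.7)/(11.7 + 53.7) = 9.607 Ω.
Voltage divider with the loaded lower leg: V_out = 4.32 × 9.607/(16.2 + 9.607) = 4.32 × 0.3723 = 1.608 V.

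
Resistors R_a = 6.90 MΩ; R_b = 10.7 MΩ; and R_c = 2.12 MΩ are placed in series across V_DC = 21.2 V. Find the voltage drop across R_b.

V ≈ 11.5 V

ΣR = 6.90 + 10.7 + 2.12 = 19.72 MΩ.
Voltage divider: V = V_DC · (10.70 / 19.72) = 21.2 × 0.5426 = 11.50 V.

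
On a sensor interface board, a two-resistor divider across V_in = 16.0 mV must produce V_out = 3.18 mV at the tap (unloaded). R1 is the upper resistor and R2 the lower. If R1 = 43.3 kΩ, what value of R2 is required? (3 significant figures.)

Required fraction k = V_out/V_in = 0.1988.
So R2 = R1 · V_out/(V_in − V_out) = 43.3 × 3.18/(16.0 − 3.18) = 43.3 × 0.2480 = 10.74 kΩ.

R2 ≈ 10.7 kΩ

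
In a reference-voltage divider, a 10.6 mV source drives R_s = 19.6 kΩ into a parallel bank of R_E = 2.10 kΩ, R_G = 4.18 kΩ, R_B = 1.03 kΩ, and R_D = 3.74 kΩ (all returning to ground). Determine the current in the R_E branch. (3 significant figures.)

I ≈ 0.128 µA

Parallel bank: R_p = 1/(1/2.10 + 1/4.18 + 1/1.03 + 1/3.74) = 0.5119 kΩ.
V_A by voltage divider: V_A = 10.6 × 0.5119/(19.6 + 0.5119) = 0.2698 mV.
Branch current I = V_A/R_E = 0.2698/2.10 = 0.1285 µA.
(Equivalently: I_total = 0.5271 µA, then current-divider fraction G_k/ΣG = 0.2437.)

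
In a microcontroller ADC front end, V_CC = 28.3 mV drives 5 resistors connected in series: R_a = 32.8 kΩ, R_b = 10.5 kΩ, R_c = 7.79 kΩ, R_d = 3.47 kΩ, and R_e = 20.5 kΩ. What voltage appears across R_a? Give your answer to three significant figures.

V ≈ 12.4 mV

ΣR = 32.8 + 10.5 + 7.79 + 3.47 + 20.5 = 75.06 kΩ.
By the voltage-divider rule, V = 28.3 × 32.80/75.06 = 12.37 mV.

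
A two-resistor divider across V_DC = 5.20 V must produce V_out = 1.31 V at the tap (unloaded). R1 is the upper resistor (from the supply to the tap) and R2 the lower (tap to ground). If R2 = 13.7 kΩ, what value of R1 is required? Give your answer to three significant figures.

The divider ratio is R2/(R1+R2) = 1.31/5.20 = 0.2519.
So R1 = R2 · (V_DC/V_out − 1) = 13.7 × (5.20/1.31 − 1) = 13.7 × 2.969 = 40.68 kΩ.

R1 ≈ 40.7 kΩ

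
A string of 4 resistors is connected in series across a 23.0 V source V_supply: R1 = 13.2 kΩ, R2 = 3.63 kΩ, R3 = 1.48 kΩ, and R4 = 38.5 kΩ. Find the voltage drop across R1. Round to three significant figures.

V ≈ 5.34 V

ΣR = 13.2 + 3.63 + 1.48 + 38.5 = 56.81 kΩ.
By the voltage-divider rule, V = 23.0 × 13.20/56.81 = 5.344 V.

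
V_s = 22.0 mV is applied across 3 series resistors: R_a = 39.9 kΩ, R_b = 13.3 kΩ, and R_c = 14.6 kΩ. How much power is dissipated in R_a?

P ≈ 4.20 nW

Series current I = V_s/ΣR = 22.0/67.80 = 0.3245 µA.
P(R_a) = I²·R_a = (0.3245)² × 39.9 = 4.201 nW.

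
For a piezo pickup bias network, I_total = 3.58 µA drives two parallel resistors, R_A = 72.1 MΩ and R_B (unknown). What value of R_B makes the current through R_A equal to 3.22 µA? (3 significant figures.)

The fraction through R_A equals R_B/(R_A+R_B).
With f = 0.8994, R_B = R_A · f/(1−f) = 72.1 × 8.944 = 644.9 MΩ.

R_B ≈ 645 MΩ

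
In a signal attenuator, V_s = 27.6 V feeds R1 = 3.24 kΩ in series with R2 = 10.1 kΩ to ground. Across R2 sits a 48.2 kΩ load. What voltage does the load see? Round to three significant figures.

V_out ≈ 19.9 V

The load sits in parallel with R2, giving an effective lower resistance R2' = R2·R_L/(R2+R_L) = 8.350 kΩ.
Voltage divider with the loaded lower leg: V_out = 27.6 × 8.350/(3.24 + 8.350) = 27.6 × 0.7205 = 19.88 V.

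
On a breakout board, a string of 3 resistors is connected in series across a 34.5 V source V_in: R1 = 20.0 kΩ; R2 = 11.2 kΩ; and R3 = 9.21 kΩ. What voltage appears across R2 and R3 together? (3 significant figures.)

V ≈ 17.4 V

ΣR = 20.0 + 11.2 + 9.21 = 40.41 kΩ.
R_{R2..R3} = 11.2 + 9.21 = 20.41 kΩ.
Voltage divider: V = V_in · (20.41 / 40.41) = 34.5 × 0.5051 = 17.43 V.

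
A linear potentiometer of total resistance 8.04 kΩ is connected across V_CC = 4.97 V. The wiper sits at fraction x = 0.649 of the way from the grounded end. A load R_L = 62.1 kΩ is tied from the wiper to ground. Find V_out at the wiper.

Lower segment x·R_p = 5.218 kΩ; upper segment (1−x)·R_p = 2.822 kΩ.
(x·R_p) ‖ R_L = 4.814 kΩ.
V_out = 4.97 × 4.814/(2.822 + 4.814) = 3.133 V.

V_out ≈ 3.13 V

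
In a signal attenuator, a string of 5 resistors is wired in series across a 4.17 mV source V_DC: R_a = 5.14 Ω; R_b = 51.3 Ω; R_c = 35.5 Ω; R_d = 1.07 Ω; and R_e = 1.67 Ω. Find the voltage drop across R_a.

Series total: ΣR = 5.14 + 51.3 + 35.5 + 1.07 + 1.67 = 94.68 Ω.
By the voltage-divider rule, V = 4.17 × 5.140/94.68 = 0.2264 mV.

V ≈ 0.226 mV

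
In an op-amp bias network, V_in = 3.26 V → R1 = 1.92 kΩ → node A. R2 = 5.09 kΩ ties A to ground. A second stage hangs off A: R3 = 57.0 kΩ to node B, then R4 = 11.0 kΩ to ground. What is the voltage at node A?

V_A ≈ 2.32 V

Looking into the second stage from A: R3 + R4 = 68.00 kΩ appears in parallel with R2.
Effective lower resistance at A: R2 ‖ 68.00 = 4.736 kΩ.
V_A = 3.26 × 4.736/(1.92 + 4.736) = 2.320 V.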